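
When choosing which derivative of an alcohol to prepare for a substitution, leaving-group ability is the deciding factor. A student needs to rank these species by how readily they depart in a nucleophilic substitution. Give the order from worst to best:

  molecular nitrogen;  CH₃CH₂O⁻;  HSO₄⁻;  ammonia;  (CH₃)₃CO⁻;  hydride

hydride < (CH₃)₃CO⁻ < CH₃CH₂O⁻ < ammonia < HSO₄⁻ < molecular nitrogen

molecular nitrogen: no meaningful conjugate acid; N₂ departs as an exceptionally stable neutral molecule
HSO₄⁻: pKₐ(H₂SO₄) ≈ -3 — conjugate base of a strong mineral acid
ammonia: pKₐ(NH₄⁺) ≈ 9.2 — neutral but moderately basic; leaves from R–NH₃⁺
CH₃CH₂O⁻: pKₐ(CH₃CH₂OH) ≈ 16
(CH₃)₃CO⁻: pKₐ(t-BuOH) ≈ 18 — bulky, strongly basic alkoxide
hydride: pKₐ(H₂) ≈ 36
Listed from poorest to best leaving group as asked.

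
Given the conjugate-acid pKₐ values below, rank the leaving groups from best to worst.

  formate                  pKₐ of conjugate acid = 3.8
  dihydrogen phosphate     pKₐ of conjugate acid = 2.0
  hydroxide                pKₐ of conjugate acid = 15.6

dihydrogen phosphate > formate > hydroxide

Lower conjugate-acid pKₐ ⇒ weaker base ⇒ better leaving group.
Sorting by the given values: dihydrogen phosphate (2.0), formate (3.8), hydroxide (15.6).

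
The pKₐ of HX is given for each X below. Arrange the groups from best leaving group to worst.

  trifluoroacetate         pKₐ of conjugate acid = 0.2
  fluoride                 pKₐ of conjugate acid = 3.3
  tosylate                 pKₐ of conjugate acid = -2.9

Lower conjugate-acid pKₐ ⇒ weaker base ⇒ better leaving group.
Sorting by the given values: tosylate (-2.9), trifluoroacetate (0.2), fluoride (3.3).

tosylate > trifluoroacetate > fluoride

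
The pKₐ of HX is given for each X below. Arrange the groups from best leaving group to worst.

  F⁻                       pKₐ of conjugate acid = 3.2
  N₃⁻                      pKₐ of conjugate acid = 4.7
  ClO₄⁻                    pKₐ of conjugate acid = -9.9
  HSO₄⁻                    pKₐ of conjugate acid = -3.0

ClO₄⁻ > HSO₄⁻ > F⁻ > N₃⁻

Lower conjugate-acid pKₐ ⇒ weaker base ⇒ better leaving group.
Sorting by the given values: ClO₄⁻ (-9.9), HSO₄⁻ (-3.0), F⁻ (3.2), N₃⁻ (4.7).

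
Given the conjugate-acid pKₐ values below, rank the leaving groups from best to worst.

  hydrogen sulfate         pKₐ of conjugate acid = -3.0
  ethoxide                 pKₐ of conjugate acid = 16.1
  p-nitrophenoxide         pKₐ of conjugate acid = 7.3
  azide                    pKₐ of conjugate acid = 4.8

hydrogen sulfate > azide > p-nitrophenoxide > ethoxide

Lower conjugate-acid pKₐ ⇒ weaker base ⇒ better leaving group.
Sorting by the given values: hydrogen sulfate (-3.0), azide (4.8), p-nitrophenoxide (7.3), ethoxide (16.1).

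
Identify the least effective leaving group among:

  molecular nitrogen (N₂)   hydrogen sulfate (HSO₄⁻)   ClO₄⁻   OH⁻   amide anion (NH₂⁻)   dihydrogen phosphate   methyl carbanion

Rank by basicity of the departing species: weakest base leaves most easily.
molecular nitrogen (N₂): no meaningful conjugate acid; N₂ departs as an exceptionally stable neutral molecule
ClO₄⁻: pKₐ(HClO₄) ≈ -10
hydrogen sulfate (HSO₄⁻): pKₐ(H₂SO₄) ≈ -3
dihydrogen phosphate: pKₐ(H₃PO₄) ≈ 2.1
OH⁻: pKₐ(H₂O) ≈ 15.7
amide anion (NH₂⁻): pKₐ(NH₃) ≈ 38
methyl carbanion: pKₐ(CH₄) ≈ 48

methyl carbanion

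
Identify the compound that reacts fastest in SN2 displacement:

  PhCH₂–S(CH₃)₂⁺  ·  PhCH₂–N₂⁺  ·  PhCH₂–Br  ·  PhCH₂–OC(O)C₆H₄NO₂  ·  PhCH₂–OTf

PhCH₂–N₂⁺

The skeletons are identical, so relative rate is governed entirely by leaving-group ability.
Rank by basicity of the departing species: weakest base leaves most easily.
PhCH₂–N₂⁺ loses N₂: no meaningful conjugate acid; N₂ departs as an exceptionally stable neutral molecule
PhCH₂–OTf loses OTf⁻: pKₐ(CF₃SO₃H (triflic acid)) ≈ -14
PhCH₂–Br loses Br⁻: pKₐ(HBr) ≈ -9
PhCH₂–S(CH₃)₂⁺ loses SR'₂: pKₐ(R'₂SH⁺) ≈ -7
PhCH₂–OC(O)C₆H₄NO₂ loses p-O₂N–C₆H₄–COO⁻: pKₐ(p-nitrobenzoic acid) ≈ 3.4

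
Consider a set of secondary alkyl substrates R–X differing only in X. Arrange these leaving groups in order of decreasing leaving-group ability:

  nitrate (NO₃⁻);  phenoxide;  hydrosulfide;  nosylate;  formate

The more stable X⁻ (or X) is on its own — i.e. the weaker a base it is — the better a leaving group it makes.
nosylate: pKₐ(p-O₂NC₆H₄SO₃H) ≈ -3.5 — p-nitro group further stabilises the sulfonate
nitrate (NO₃⁻): pKₐ(HNO₃) ≈ -1.3
formate: pKₐ(HCOOH) ≈ 3.8
hydrosulfide: pKₐ(H₂S) ≈ 7
phenoxide: pKₐ(C₆H₅OH (phenol)) ≈ 10 — resonance into the ring helps, but still a poor LG

nosylate > nitrate (NO₃⁻) > formate > hydrosulfide > phenoxide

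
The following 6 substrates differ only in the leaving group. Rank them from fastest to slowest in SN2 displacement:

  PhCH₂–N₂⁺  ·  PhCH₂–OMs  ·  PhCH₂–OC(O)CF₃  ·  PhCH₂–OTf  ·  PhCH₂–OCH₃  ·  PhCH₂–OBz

PhCH₂–N₂⁺ > PhCH₂–OTf > PhCH₂–OMs > PhCH₂–OC(O)CF₃ > PhCH₂–OBz > PhCH₂–OCH₃

The skeletons are identical, so relative rate is governed entirely by leaving-group ability.
Leaving-group ability tracks the stability of the departed species; conjugate-acid pKₐ is the usual yardstick (lower pKₐ → better LG).
PhCH₂–N₂⁺ loses N₂: no meaningful conjugate acid; N₂ departs as an exceptionally stable neutral molecule
PhCH₂–OTf loses OTf⁻: pKₐ(CF₃SO₃H (triflic acid)) ≈ -14
PhCH₂–OMs loses OMs⁻: pKₐ(CH₃SO₃H (MsOH)) ≈ -1.9
PhCH₂–OC(O)CF₃ loses CF₃COO⁻: pKₐ(CF₃COOH) ≈ 0.2
PhCH₂–OBz loses PhCOO⁻: pKₐ(C₆H₅COOH) ≈ 4.2
PhCH₂–OCH₃ loses CH₃O⁻: pKₐ(CH₃OH) ≈ 15.5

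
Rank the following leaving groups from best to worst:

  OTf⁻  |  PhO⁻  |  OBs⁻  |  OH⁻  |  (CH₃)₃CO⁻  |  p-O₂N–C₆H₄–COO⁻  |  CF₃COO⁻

OTf⁻ > OBs⁻ > CF₃COO⁻ > p-O₂N–C₆H₄–COO⁻ > PhO⁻ > OH⁻ > (CH₃)₃CO⁻

OTf⁻: pKₐ(CF₃SO₃H (triflic acid)) ≈ -14
OBs⁻: pKₐ(p-BrC₆H₄SO₃H) ≈ -2.8
CF₃COO⁻: pKₐ(CF₃COOH) ≈ 0.2
p-O₂N–C₆H₄–COO⁻: pKₐ(p-nitrobenzoic acid) ≈ 3.4
PhO⁻: pKₐ(C₆H₅OH (phenol)) ≈ 10
OH⁻: pKₐ(H₂O) ≈ 15.7
(CH₃)₃CO⁻: pKₐ(t-BuOH) ≈ 18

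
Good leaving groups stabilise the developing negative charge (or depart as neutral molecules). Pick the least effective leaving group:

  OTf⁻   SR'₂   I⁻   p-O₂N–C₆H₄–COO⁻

p-O₂N–C₆H₄–COO⁻

A good leaving group is a weak base: the lower the pKₐ of its conjugate acid, the more readily it departs.
OTf⁻: pKₐ(CF₃SO₃H (triflic acid)) ≈ -14
I⁻: pKₐ(HI) ≈ -10
SR'₂: pKₐ(R'₂SH⁺) ≈ -7
p-O₂N–C₆H₄–COO⁻: pKₐ(p-nitrobenzoic acid) ≈ 3.4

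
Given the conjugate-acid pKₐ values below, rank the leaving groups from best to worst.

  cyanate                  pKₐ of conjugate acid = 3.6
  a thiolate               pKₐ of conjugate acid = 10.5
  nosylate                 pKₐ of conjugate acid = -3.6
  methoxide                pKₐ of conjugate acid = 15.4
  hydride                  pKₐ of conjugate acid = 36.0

nosylate > cyanate > a thiolate > methoxide > hydride

Lower conjugate-acid pKₐ ⇒ weaker base ⇒ better leaving group.
Sorting by the given values: nosylate (-3.6), cyanate (3.6), a thiolate (10.5), methoxide (15.4), hydride (36.0).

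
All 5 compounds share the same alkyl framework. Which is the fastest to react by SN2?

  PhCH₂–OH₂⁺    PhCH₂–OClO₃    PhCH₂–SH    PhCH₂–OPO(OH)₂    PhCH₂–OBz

The skeletons are identical, so relative rate is governed entirely by leaving-group ability.
Rank by basicity of the departing species: weakest base leaves most easily.
PhCH₂–OClO₃ loses ClO₄⁻: pKₐ(HClO₄) ≈ -10
PhCH₂–OH₂⁺ loses H₂O: pKₐ(H₃O⁺) ≈ -1.7
PhCH₂–OPO(OH)₂ loses H₂PO₄⁻: pKₐ(H₃PO₄) ≈ 2.1
PhCH₂–OBz loses PhCOO⁻: pKₐ(C₆H₅COOH) ≈ 4.2
PhCH₂–SH loses HS⁻: pKₐ(H₂S) ≈ 7

PhCH₂–OClO₃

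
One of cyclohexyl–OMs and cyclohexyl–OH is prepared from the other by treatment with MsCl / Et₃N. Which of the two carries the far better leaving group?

cyclohexyl–OMs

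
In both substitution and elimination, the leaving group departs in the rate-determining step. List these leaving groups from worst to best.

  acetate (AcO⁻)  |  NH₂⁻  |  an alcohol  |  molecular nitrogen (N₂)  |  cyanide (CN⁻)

Leaving-group ability tracks the stability of the departed species; conjugate-acid pKₐ is the usual yardstick (lower pKₐ → better LG).
molecular nitrogen (N₂): no meaningful conjugate acid; N₂ departs as an exceptionally stable neutral molecule
an alcohol: pKₐ(R'OH₂⁺) ≈ -2.4
acetate (AcO⁻): pKₐ(CH₃COOH) ≈ 4.8
cyanide (CN⁻): pKₐ(HCN) ≈ 9.2
NH₂⁻: pKₐ(NH₃) ≈ 38
Listed from poorest to best leaving group as asked.

NH₂⁻ < cyanide (CN⁻) < acetate (AcO⁻) < an alcohol < molecular nitrogen (N₂)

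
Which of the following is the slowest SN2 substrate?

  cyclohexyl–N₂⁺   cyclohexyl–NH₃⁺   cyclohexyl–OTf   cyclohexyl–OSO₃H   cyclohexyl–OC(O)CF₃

cyclohexyl–NH₃⁺

Identical carbon frameworks mean the comparison reduces to leaving-group quality.
The more stable X⁻ (or X) is on its own — i.e. the weaker a base it is — the better a leaving group it makes.
cyclohexyl–N₂⁺ loses N₂: no meaningful conjugate acid; N₂ departs as an exceptionally stable neutral molecule
cyclohexyl–OTf loses OTf⁻: pKₐ(CF₃SO₃H (triflic acid)) ≈ -14
cyclohexyl–OSO₃H loses HSO₄⁻: pKₐ(H₂SO₄) ≈ -3
cyclohexyl–OC(O)CF₃ loses CF₃COO⁻: pKₐ(CF₃COOH) ≈ 0.2
cyclohexyl–NH₃⁺ loses NH₃: pKₐ(NH₄⁺) ≈ 9.2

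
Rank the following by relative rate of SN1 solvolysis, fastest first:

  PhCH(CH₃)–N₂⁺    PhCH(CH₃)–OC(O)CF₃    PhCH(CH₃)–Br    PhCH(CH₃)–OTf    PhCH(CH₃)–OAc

PhCH(CH₃)–N₂⁺ > PhCH(CH₃)–OTf > PhCH(CH₃)–Br > PhCH(CH₃)–OC(O)CF₃ > PhCH(CH₃)–OAc

Identical carbon frameworks mean the comparison reduces to leaving-group quality.
A good leaving group is a weak base: the lower the pKₐ of its conjugate acid, the more readily it departs.
PhCH(CH₃)–N₂⁺ loses N₂: no meaningful conjugate acid; N₂ departs as an exceptionally stable neutral molecule
PhCH(CH₃)–OTf loses OTf⁻: pKₐ(CF₃SO₃H (triflic acid)) ≈ -14
PhCH(CH₃)–Br loses Br⁻: pKₐ(HBr) ≈ -9
PhCH(CH₃)–OC(O)CF₃ loses CF₃COO⁻: pKₐ(CF₃COOH) ≈ 0.2
PhCH(CH₃)–OAc loses AcO⁻: pKₐ(CH₃COOH) ≈ 4.8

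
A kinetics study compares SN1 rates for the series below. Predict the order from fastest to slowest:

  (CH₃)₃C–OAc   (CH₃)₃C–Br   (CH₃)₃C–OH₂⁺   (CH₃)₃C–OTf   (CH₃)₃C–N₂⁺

(CH₃)₃C–N₂⁺ > (CH₃)₃C–OTf > (CH₃)₃C–Br > (CH₃)₃C–OH₂⁺ > (CH₃)₃C–OAc

Same R in every case — rank the leaving groups.
A good leaving group is a weak base: the lower the pKₐ of its conjugate acid, the more readily it departs.
(CH₃)₃C–N₂⁺ loses N₂: no meaningful conjugate acid; N₂ departs as an exceptionally stable neutral molecule
(CH₃)₃C–OTf loses OTf⁻: pKₐ(CF₃SO₃H (triflic acid)) ≈ -14
(CH₃)₃C–Br loses Br⁻: pKₐ(HBr) ≈ -9
(CH₃)₃C–OH₂⁺ loses H₂O: pKₐ(H₃O⁺) ≈ -1.7
(CH₃)₃C–OAc loses AcO⁻: pKₐ(CH₃COOH) ≈ 4.8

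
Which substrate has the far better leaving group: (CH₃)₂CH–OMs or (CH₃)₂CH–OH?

(CH₃)₂CH–OMs

From (CH₃)₂CH–OH the departing group would be OH⁻ (pKₐ(H₂O) ≈ 15.7). Strong base; essentially never leaves without prior activation.
From (CH₃)₂CH–OMs the leaving group is OMs⁻ (pKₐ(CH₃SO₃H (MsOH)) ≈ -1.9). Resonance-delocalised alkanesulfonate.
(In practice (CH₃)₂CH–OMs is made from (CH₃)₂CH–OH by treatment with MsCl / Et₃N, converting the hydroxyl into a mesylate.)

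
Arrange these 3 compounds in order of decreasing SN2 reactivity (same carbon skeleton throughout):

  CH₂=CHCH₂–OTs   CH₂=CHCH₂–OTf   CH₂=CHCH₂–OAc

CH₂=CHCH₂–OTf > CH₂=CHCH₂–OTs > CH₂=CHCH₂–OAc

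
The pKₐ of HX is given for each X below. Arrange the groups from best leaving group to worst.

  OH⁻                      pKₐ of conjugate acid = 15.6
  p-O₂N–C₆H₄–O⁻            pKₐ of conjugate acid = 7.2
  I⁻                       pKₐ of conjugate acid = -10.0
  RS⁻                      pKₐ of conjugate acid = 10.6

I⁻ > p-O₂N–C₆H₄–O⁻ > RS⁻ > OH⁻

Lower conjugate-acid pKₐ ⇒ weaker base ⇒ better leaving group.
Sorting by the given values: I⁻ (-10.0), p-O₂N–C₆H₄–O⁻ (7.2), RS⁻ (10.6), OH⁻ (15.6).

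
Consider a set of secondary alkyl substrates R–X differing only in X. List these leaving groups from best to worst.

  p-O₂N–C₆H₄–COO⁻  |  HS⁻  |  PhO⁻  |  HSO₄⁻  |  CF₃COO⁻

HSO₄⁻ > CF₃COO⁻ > p-O₂N–C₆H₄–COO⁻ > HS⁻ > PhO⁻

Rank by basicity of the departing species: weakest base leaves most easily.
HSO₄⁻: pKₐ(H₂SO₄) ≈ -3 — conjugate base of a strong mineral acid
CF₃COO⁻: pKₐ(CF₃COOH) ≈ 0.2 — strongly electron-withdrawing CF₃ stabilises the carboxylate
p-O₂N–C₆H₄–COO⁻: pKₐ(p-nitrobenzoic acid) ≈ 3.4 — electron-withdrawing nitro group stabilises the carboxylate
HS⁻: pKₐ(H₂S) ≈ 7 — larger and more polarisable than the oxygen analogue
PhO⁻: pKₐ(C₆H₅OH (phenol)) ≈ 10 — resonance into the ring helps, but still a poor LG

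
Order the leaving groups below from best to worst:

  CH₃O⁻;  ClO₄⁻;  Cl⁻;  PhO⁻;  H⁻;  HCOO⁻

A good leaving group is a weak base: the lower the pKₐ of its conjugate acid, the more readily it departs.
ClO₄⁻: pKₐ(HClO₄) ≈ -10
Cl⁻: pKₐ(HCl) ≈ -7
HCOO⁻: pKₐ(HCOOH) ≈ 3.8
PhO⁻: pKₐ(C₆H₅OH (phenol)) ≈ 10
CH₃O⁻: pKₐ(CH₃OH) ≈ 15.5
H⁻: pKₐ(H₂) ≈ 36

ClO₄⁻ > Cl⁻ > HCOO⁻ > PhO⁻ > CH₃O⁻ > H⁻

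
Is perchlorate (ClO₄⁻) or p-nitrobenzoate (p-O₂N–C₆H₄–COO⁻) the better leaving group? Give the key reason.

perchlorate (ClO₄⁻)

perchlorate (ClO₄⁻) is the better leaving group.
pKₐ(HClO₄) ≈ -10 versus pKₐ(p-nitrobenzoic acid) ≈ 3.4: perchlorate (ClO₄⁻) is the much weaker base.
Extremely weak base; rarely used for safety reasons.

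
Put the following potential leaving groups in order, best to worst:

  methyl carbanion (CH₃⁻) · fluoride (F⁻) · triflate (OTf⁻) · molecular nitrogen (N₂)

Rank by basicity of the departing species: weakest base leaves most easily.
molecular nitrogen (N₂): no meaningful conjugate acid; N₂ departs as an exceptionally stable neutral molecule
triflate (OTf⁻): pKₐ(CF₃SO₃H (triflic acid)) ≈ -14
fluoride (F⁻): pKₐ(HF) ≈ 3.2
methyl carbanion (CH₃⁻): pKₐ(CH₄) ≈ 48

molecular nitrogen (N₂) > triflate (OTf⁻) > fluoride (F⁻) > methyl carbanion (CH₃⁻)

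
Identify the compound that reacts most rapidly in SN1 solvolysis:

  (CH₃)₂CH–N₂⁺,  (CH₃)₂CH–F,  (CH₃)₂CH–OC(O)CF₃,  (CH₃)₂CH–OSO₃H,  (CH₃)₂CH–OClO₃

Identical carbon frameworks mean the comparison reduces to leaving-group quality.
The more stable X⁻ (or X) is on its own — i.e. the weaker a base it is — the better a leaving group it makes.
(CH₃)₂CH–N₂⁺ loses N₂: no meaningful conjugate acid; N₂ departs as an exceptionally stable neutral molecule
(CH₃)₂CH–OClO₃ loses ClO₄⁻: pKₐ(HClO₄) ≈ -10
(CH₃)₂CH–OSO₃H loses HSO₄⁻: pKₐ(H₂SO₄) ≈ -3
(CH₃)₂CH–OC(O)CF₃ loses CF₃COO⁻: pKₐ(CF₃COOH) ≈ 0.2
(CH₃)₂CH–F loses F⁻: pKₐ(HF) ≈ 3.2

(CH₃)₂CH–N₂⁺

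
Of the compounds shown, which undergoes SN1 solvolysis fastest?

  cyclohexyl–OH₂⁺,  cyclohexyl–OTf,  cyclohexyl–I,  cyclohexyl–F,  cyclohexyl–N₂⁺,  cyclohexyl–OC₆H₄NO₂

With the same alkyl group throughout, only the leaving group differentiates the rates.
Rank by basicity of the departing species: weakest base leaves most easily.
cyclohexyl–N₂⁺ loses N₂: no meaningful conjugate acid; N₂ departs as an exceptionally stable neutral molecule
cyclohexyl–OTf loses OTf⁻: pKₐ(CF₃SO₃H (triflic acid)) ≈ -14
cyclohexyl–I loses I⁻: pKₐ(HI) ≈ -10
cyclohexyl–OH₂⁺ loses H₂O: pKₐ(H₃O⁺) ≈ -1.7
cyclohexyl–F loses F⁻: pKₐ(HF) ≈ 3.2
cyclohexyl–OC₆H₄NO₂ loses p-O₂N–C₆H₄–O⁻: pKₐ(p-nitrophenol) ≈ 7.2

cyclohexyl–N₂⁺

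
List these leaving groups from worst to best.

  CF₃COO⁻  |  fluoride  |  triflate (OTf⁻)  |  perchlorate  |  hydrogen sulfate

triflate (OTf⁻): pKₐ(CF₃SO₃H (triflic acid)) ≈ -14 — charge spread over three oxygens and a CF₃ group; the premier leaving group in synthesis
perchlorate: pKₐ(HClO₄) ≈ -10 — extremely weak base; rarely used for safety reasons
hydrogen sulfate: pKₐ(H₂SO₄) ≈ -3
CF₃COO⁻: pKₐ(CF₃COOH) ≈ 0.2
fluoride: pKₐ(HF) ≈ 3.2 — small and strongly basic; the poor halide leaving group
Listed from poorest to best leaving group as asked.

fluoride < CF₃COO⁻ < hydrogen sulfate < perchlorate < triflate (OTf⁻)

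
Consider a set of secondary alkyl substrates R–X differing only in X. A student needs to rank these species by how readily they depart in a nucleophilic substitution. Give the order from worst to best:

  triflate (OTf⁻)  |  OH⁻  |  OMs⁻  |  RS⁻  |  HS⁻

OH⁻ < RS⁻ < HS⁻ < OMs⁻ < triflate (OTf⁻)

Leaving-group ability tracks the stability of the departed species; conjugate-acid pKₐ is the usual yardstick (lower pKₐ → better LG).
triflate (OTf⁻): pKₐ(CF₃SO₃H (triflic acid)) ≈ -14 — charge spread over three oxygens and a CF₃ group; the premier leaving group in synthesis
OMs⁻: pKₐ(CH₃SO₃H (MsOH)) ≈ -1.9
HS⁻: pKₐ(H₂S) ≈ 7
RS⁻: pKₐ(RSH (a thiol)) ≈ 10.5
OH⁻: pKₐ(H₂O) ≈ 15.7 — strong base; essentially never leaves without prior activation
Reversing gives the worst-to-best order requested.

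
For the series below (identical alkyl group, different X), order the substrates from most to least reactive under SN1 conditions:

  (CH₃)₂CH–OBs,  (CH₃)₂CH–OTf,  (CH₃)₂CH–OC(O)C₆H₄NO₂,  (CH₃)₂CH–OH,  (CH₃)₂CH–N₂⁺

(CH₃)₂CH–N₂⁺ > (CH₃)₂CH–OTf > (CH₃)₂CH–OBs > (CH₃)₂CH–OC(O)C₆H₄NO₂ > (CH₃)₂CH–OH

With the same alkyl group throughout, only the leaving group differentiates the rates.
The more stable X⁻ (or X) is on its own — i.e. the weaker a base it is — the better a leaving group it makes.
(CH₃)₂CH–N₂⁺ loses N₂: no meaningful conjugate acid; N₂ departs as an exceptionally stable neutral molecule
(CH₃)₂CH–OTf loses OTf⁻: pKₐ(CF₃SO₃H (triflic acid)) ≈ -14
(CH₃)₂CH–OBs loses OBs⁻: pKₐ(p-BrC₆H₄SO₃H) ≈ -2.8
(CH₃)₂CH–OC(O)C₆H₄NO₂ loses p-O₂N–C₆H₄–COO⁻: pKₐ(p-nitrobenzoic acid) ≈ 3.4
(CH₃)₂CH–OH loses OH⁻: pKₐ(H₂O) ≈ 15.7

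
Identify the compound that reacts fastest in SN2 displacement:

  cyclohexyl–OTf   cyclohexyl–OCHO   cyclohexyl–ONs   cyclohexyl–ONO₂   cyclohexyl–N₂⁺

The skeletons are identical, so relative rate is governed entirely by leaving-group ability.
The more stable X⁻ (or X) is on its own — i.e. the weaker a base it is — the better a leaving group it makes.
cyclohexyl–N₂⁺ loses N₂: no meaningful conjugate acid; N₂ departs as an exceptionally stable neutral molecule
cyclohexyl–OTf loses OTf⁻: pKₐ(CF₃SO₃H (triflic acid)) ≈ -14
cyclohexyl–ONs loses ONs⁻: pKₐ(p-O₂NC₆H₄SO₃H) ≈ -3.5
cyclohexyl–ONO₂ loses NO₃⁻: pKₐ(HNO₃) ≈ -1.3
cyclohexyl–OCHO loses HCOO⁻: pKₐ(HCOOH) ≈ 3.8

cyclohexyl–N₂⁺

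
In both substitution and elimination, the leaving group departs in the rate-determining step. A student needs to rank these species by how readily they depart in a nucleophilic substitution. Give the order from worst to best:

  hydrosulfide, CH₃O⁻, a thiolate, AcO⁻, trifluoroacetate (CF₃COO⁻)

CH₃O⁻ < a thiolate < hydrosulfide < AcO⁻ < trifluoroacetate (CF₃COO⁻)

A good leaving group is a weak base: the lower the pKₐ of its conjugate acid, the more readily it departs.
trifluoroacetate (CF₃COO⁻): pKₐ(CF₃COOH) ≈ 0.2
AcO⁻: pKₐ(CH₃COOH) ≈ 4.8
hydrosulfide: pKₐ(H₂S) ≈ 7 — larger and more polarisable than the oxygen analogue
a thiolate: pKₐ(RSH (a thiol)) ≈ 10.5 — moderately basic; rarely leaves without activation
CH₃O⁻: pKₐ(CH₃OH) ≈ 15.5
Listed from poorest to best leaving group as asked.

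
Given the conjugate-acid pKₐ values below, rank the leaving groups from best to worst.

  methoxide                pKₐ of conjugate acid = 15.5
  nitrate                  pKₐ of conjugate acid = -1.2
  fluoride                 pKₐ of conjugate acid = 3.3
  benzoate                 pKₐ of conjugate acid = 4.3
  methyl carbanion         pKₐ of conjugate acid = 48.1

nitrate > fluoride > benzoate > methoxide > methyl carbanion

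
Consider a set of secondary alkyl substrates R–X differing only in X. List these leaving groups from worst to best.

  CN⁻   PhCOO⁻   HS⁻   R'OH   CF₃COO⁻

R'OH: pKₐ(R'OH₂⁺) ≈ -2.4 — neutral; leaves from a protonated ether (an oxonium ion, R–O(H)R'⁺)
CF₃COO⁻: pKₐ(CF₃COOH) ≈ 0.2
PhCOO⁻: pKₐ(C₆H₅COOH) ≈ 4.2
HS⁻: pKₐ(H₂S) ≈ 7
CN⁻: pKₐ(HCN) ≈ 9.2
Listed from poorest to best leaving group as asked.

CN⁻ < HS⁻ < PhCOO⁻ < CF₃COO⁻ < R'OH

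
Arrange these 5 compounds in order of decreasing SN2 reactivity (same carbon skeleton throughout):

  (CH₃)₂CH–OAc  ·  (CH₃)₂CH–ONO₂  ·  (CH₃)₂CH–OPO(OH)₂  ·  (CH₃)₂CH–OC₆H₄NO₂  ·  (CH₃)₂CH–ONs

(CH₃)₂CH–ONs > (CH₃)₂CH–ONO₂ > (CH₃)₂CH–OPO(OH)₂ > (CH₃)₂CH–OAc > (CH₃)₂CH–OC₆H₄NO₂

Same R in every case — rank the leaving groups.
The more stable X⁻ (or X) is on its own — i.e. the weaker a base it is — the better a leaving group it makes.
(CH₃)₂CH–ONs loses ONs⁻: pKₐ(p-O₂NC₆H₄SO₃H) ≈ -3.5
(CH₃)₂CH–ONO₂ loses NO₃⁻: pKₐ(HNO₃) ≈ -1.3
(CH₃)₂CH–OPO(OH)₂ loses H₂PO₄⁻: pKₐ(H₃PO₄) ≈ 2.1
(CH₃)₂CH–OAc loses AcO⁻: pKₐ(CH₃COOH) ≈ 4.8
(CH₃)₂CH–OC₆H₄NO₂ loses p-O₂N–C₆H₄–O⁻: pKₐ(p-nitrophenol) ≈ 7.2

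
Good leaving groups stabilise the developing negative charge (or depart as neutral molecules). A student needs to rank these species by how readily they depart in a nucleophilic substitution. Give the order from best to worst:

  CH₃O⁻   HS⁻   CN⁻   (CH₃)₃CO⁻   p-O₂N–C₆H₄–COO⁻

The more stable X⁻ (or X) is on its own — i.e. the weaker a base it is — the better a leaving group it makes.
p-O₂N–C₆H₄–COO⁻: pKₐ(p-nitrobenzoic acid) ≈ 3.4 — electron-withdrawing nitro group stabilises the carboxylate
HS⁻: pKₐ(H₂S) ≈ 7 — larger and more polarisable than the oxygen analogue
CN⁻: pKₐ(HCN) ≈ 9.2 — sp carbon stabilises the charge somewhat, but still a poor LG
CH₃O⁻: pKₐ(CH₃OH) ≈ 15.5
(CH₃)₃CO⁻: pKₐ(t-BuOH) ≈ 18

p-O₂N–C₆H₄–COO⁻ > HS⁻ > CN⁻ > CH₃O⁻ > (CH₃)₃CO⁻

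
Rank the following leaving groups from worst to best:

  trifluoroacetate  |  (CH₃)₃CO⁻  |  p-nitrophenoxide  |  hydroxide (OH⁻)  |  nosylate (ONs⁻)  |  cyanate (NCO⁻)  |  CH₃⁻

Rank by basicity of the departing species: weakest base leaves most easily.
nosylate (ONs⁻): pKₐ(p-O₂NC₆H₄SO₃H) ≈ -3.5 — p-nitro group further stabilises the sulfonate
trifluoroacetate: pKₐ(CF₃COOH) ≈ 0.2 — strongly electron-withdrawing CF₃ stabilises the carboxylate
cyanate (NCO⁻): pKₐ(HOCN) ≈ 3.5
p-nitrophenoxide: pKₐ(p-nitrophenol) ≈ 7.2 — nitro group delocalises the charge; the classic chromogenic LG
hydroxide (OH⁻): pKₐ(H₂O) ≈ 15.7 — strong base; essentially never leaves without prior activation
(CH₃)₃CO⁻: pKₐ(t-BuOH) ≈ 18
CH₃⁻: pKₐ(CH₄) ≈ 48
Reversing gives the worst-to-best order requested.

CH₃⁻ < (CH₃)₃CO⁻ < hydroxide (OH⁻) < p-nitrophenoxide < cyanate (NCO⁻) < trifluoroacetate < nosylate (ONs⁻)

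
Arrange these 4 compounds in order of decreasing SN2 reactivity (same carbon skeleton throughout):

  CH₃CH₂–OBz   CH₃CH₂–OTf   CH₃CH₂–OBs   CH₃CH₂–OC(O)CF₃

CH₃CH₂–OTf > CH₃CH₂–OBs > CH₃CH₂–OC(O)CF₃ > CH₃CH₂–OBz

With the same alkyl group throughout, only the leaving group differentiates the rates.
Rank by basicity of the departing species: weakest base leaves most easily.
CH₃CH₂–OTf loses OTf⁻: pKₐ(CF₃SO₃H (triflic acid)) ≈ -14
CH₃CH₂–OBs loses OBs⁻: pKₐ(p-BrC₆H₄SO₃H) ≈ -2.8
CH₃CH₂–OC(O)CF₃ loses CF₃COO⁻: pKₐ(CF₃COOH) ≈ 0.2
CH₃CH₂–OBz loses PhCOO⁻: pKₐ(C₆H₅COOH) ≈ 4.2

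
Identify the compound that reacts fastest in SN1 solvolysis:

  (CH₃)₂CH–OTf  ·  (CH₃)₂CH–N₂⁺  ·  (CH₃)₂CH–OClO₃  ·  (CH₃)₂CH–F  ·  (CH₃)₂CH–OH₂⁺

(CH₃)₂CH–N₂⁺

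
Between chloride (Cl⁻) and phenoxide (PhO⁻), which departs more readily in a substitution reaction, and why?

chloride (Cl⁻) is the better leaving group.
pKₐ(HCl) ≈ -7 versus pKₐ(C₆H₅OH (phenol)) ≈ 10: chloride (Cl⁻) is the much weaker base.
Moderately weak base.

chloride (Cl⁻)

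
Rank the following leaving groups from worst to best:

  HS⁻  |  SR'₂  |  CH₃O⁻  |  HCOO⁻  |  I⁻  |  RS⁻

I⁻: pKₐ(HI) ≈ -10 — large, highly polarisable; very weak base
SR'₂: pKₐ(R'₂SH⁺) ≈ -7 — neutral; leaves from a sulfonium salt (R–SR'₂⁺)
HCOO⁻: pKₐ(HCOOH) ≈ 3.8 — resonance-stabilised carboxylate
HS⁻: pKₐ(H₂S) ≈ 7 — larger and more polarisable than the oxygen analogue
RS⁻: pKₐ(RSH (a thiol)) ≈ 10.5 — moderately basic; rarely leaves without activation
CH₃O⁻: pKₐ(CH₃OH) ≈ 15.5
Listed from poorest to best leaving group as asked.

CH₃O⁻ < RS⁻ < HS⁻ < HCOO⁻ < SR'₂ < I⁻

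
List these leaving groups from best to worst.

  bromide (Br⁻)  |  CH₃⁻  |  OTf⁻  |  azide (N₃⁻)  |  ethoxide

Rank by basicity of the departing species: weakest base leaves most easily.
OTf⁻: pKₐ(CF₃SO₃H (triflic acid)) ≈ -14 — charge spread over three oxygens and a CF₃ group; the premier leaving group in synthesis
bromide (Br⁻): pKₐ(HBr) ≈ -9 — weak base; good leaving group
azide (N₃⁻): pKₐ(HN₃) ≈ 4.7
ethoxide: pKₐ(CH₃CH₂OH) ≈ 16
CH₃⁻: pKₐ(CH₄) ≈ 48 — unstabilised carbanion; the worst conceivable leaving group

OTf⁻ > bromide (Br⁻) > azide (N₃⁻) > ethoxide > CH₃⁻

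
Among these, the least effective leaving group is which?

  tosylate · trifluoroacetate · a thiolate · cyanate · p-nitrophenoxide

a thiolate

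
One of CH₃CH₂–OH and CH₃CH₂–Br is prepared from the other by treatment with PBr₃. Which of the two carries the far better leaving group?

From CH₃CH₂–OH the departing group would be OH⁻ (pKₐ(H₂O) ≈ 15.7). Strong base; essentially never leaves without prior activation.
From CH₃CH₂–Br the leaving group is Br⁻ (pKₐ(HBr) ≈ -9). Weak base; good leaving group.
Treatment with PBr₃ works by replacing the hydroxyl with bromide, making CH₃CH₂–Br enormously more reactive.

CH₃CH₂–Br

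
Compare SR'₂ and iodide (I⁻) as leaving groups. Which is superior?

iodide (I⁻)

iodide (I⁻) is the better leaving group.
pKₐ(HI) ≈ -10 versus pKₐ(R'₂SH⁺) ≈ -7: iodide (I⁻) is the much weaker base.
Large, highly polarisable; very weak base.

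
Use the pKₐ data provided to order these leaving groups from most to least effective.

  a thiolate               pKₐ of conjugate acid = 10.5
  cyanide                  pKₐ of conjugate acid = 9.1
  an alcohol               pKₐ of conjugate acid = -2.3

an alcohol > cyanide > a thiolate

Lower conjugate-acid pKₐ ⇒ weaker base ⇒ better leaving group.
Sorting by the given values: an alcohol (-2.3), cyanide (9.1), a thiolate (10.5).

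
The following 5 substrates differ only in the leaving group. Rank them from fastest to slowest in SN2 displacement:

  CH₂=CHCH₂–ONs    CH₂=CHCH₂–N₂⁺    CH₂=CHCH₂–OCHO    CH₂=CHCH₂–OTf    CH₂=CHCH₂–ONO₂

Same R in every case — rank the leaving groups.
The more stable X⁻ (or X) is on its own — i.e. the weaker a base it is — the better a leaving group it makes.
CH₂=CHCH₂–N₂⁺ loses N₂: no meaningful conjugate acid; N₂ departs as an exceptionally stable neutral molecule
CH₂=CHCH₂–OTf loses OTf⁻: pKₐ(CF₃SO₃H (triflic acid)) ≈ -14
CH₂=CHCH₂–ONs loses ONs⁻: pKₐ(p-O₂NC₆H₄SO₃H) ≈ -3.5
CH₂=CHCH₂–ONO₂ loses NO₃⁻: pKₐ(HNO₃) ≈ -1.3
CH₂=CHCH₂–OCHO loses HCOO⁻: pKₐ(HCOOH) ≈ 3.8

CH₂=CHCH₂–N₂⁺ > CH₂=CHCH₂–OTf > CH₂=CHCH₂–ONs > CH₂=CHCH₂–ONO₂ > CH₂=CHCH₂–OCHO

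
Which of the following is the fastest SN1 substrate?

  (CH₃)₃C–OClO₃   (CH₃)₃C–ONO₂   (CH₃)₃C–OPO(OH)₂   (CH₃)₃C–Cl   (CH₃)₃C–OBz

Same R in every case — rank the leaving groups.
Rank by basicity of the departing species: weakest base leaves most easily.
(CH₃)₃C–OClO₃ loses ClO₄⁻: pKₐ(HClO₄) ≈ -10
(CH₃)₃C–Cl loses Cl⁻: pKₐ(HCl) ≈ -7
(CH₃)₃C–ONO₂ loses NO₃⁻: pKₐ(HNO₃) ≈ -1.3
(CH₃)₃C–OPO(OH)₂ loses H₂PO₄⁻: pKₐ(H₃PO₄) ≈ 2.1
(CH₃)₃C–OBz loses PhCOO⁻: pKₐ(C₆H₅COOH) ≈ 4.2

(CH₃)₃C–OClO₃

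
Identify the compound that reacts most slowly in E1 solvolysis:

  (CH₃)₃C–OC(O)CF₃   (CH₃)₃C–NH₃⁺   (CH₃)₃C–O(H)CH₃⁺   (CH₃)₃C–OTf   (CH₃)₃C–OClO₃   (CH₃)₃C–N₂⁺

The skeletons are identical, so relative rate is governed entirely by leaving-group ability.
Rank by basicity of the departing species: weakest base leaves most easily.
(CH₃)₃C–N₂⁺ loses N₂: no meaningful conjugate acid; N₂ departs as an exceptionally stable neutral molecule
(CH₃)₃C–OTf loses OTf⁻: pKₐ(CF₃SO₃H (triflic acid)) ≈ -14
(CH₃)₃C–OClO₃ loses ClO₄⁻: pKₐ(HClO₄) ≈ -10
(CH₃)₃C–O(H)CH₃⁺ loses R'OH: pKₐ(R'OH₂⁺) ≈ -2.4
(CH₃)₃C–OC(O)CF₃ loses CF₃COO⁻: pKₐ(CF₃COOH) ≈ 0.2
(CH₃)₃C–NH₃⁺ loses NH₃: pKₐ(NH₄⁺) ≈ 9.2

(CH₃)₃C–NH₃⁺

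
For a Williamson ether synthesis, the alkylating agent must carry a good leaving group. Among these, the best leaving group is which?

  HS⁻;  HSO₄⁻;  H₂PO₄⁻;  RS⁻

HSO₄⁻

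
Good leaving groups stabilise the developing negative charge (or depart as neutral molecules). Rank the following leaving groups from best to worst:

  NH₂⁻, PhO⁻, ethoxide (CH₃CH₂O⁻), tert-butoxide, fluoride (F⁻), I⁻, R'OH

I⁻ > R'OH > fluoride (F⁻) > PhO⁻ > ethoxide (CH₃CH₂O⁻) > tert-butoxide > NH₂⁻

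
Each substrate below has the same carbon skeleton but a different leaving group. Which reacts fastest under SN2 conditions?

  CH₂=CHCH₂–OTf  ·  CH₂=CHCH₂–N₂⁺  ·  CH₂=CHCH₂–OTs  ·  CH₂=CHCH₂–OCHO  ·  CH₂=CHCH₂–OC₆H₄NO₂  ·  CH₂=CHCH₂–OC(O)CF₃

CH₂=CHCH₂–N₂⁺

With the same alkyl group throughout, only the leaving group differentiates the rates.
A good leaving group is a weak base: the lower the pKₐ of its conjugate acid, the more readily it departs.
CH₂=CHCH₂–N₂⁺ loses N₂: no meaningful conjugate acid; N₂ departs as an exceptionally stable neutral molecule
CH₂=CHCH₂–OTf loses OTf⁻: pKₐ(CF₃SO₃H (triflic acid)) ≈ -14
CH₂=CHCH₂–OTs loses OTs⁻: pKₐ(p-CH₃C₆H₄SO₃H (TsOH)) ≈ -2.8
CH₂=CHCH₂–OC(O)CF₃ loses CF₃COO⁻: pKₐ(CF₃COOH) ≈ 0.2
CH₂=CHCH₂–OCHO loses HCOO⁻: pKₐ(HCOOH) ≈ 3.8
CH₂=CHCH₂–OC₆H₄NO₂ loses p-O₂N–C₆H₄–O⁻: pKₐ(p-nitrophenol) ≈ 7.2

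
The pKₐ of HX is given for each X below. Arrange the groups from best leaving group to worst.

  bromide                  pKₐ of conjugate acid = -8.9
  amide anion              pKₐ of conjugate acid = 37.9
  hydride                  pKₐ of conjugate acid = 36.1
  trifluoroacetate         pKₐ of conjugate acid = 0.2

Lower conjugate-acid pKₐ ⇒ weaker base ⇒ better leaving group.
Sorting by the given values: bromide (-8.9), trifluoroacetate (0.2), hydride (36.1), amide anion (37.9).

bromide > trifluoroacetate > hydride > amide anion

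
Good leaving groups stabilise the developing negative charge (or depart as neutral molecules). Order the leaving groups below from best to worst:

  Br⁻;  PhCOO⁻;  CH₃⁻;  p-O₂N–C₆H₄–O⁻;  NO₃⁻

Br⁻ > NO₃⁻ > PhCOO⁻ > p-O₂N–C₆H₄–O⁻ > CH₃⁻

A good leaving group is a weak base: the lower the pKₐ of its conjugate acid, the more readily it departs.
Br⁻: pKₐ(HBr) ≈ -9 — weak base; good leaving group
NO₃⁻: pKₐ(HNO₃) ≈ -1.3 — resonance-delocalised over three oxygens
PhCOO⁻: pKₐ(C₆H₅COOH) ≈ 4.2 — aryl carboxylate
p-O₂N–C₆H₄–O⁻: pKₐ(p-nitrophenol) ≈ 7.2 — nitro group delocalises the charge; the classic chromogenic LG
CH₃⁻: pKₐ(CH₄) ≈ 48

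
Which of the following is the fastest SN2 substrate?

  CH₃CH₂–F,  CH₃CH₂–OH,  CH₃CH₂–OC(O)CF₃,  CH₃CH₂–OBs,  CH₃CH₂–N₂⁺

CH₃CH₂–N₂⁺

Same R in every case — rank the leaving groups.
Rank by basicity of the departing species: weakest base leaves most easily.
CH₃CH₂–N₂⁺ loses N₂: no meaningful conjugate acid; N₂ departs as an exceptionally stable neutral molecule
CH₃CH₂–OBs loses OBs⁻: pKₐ(p-BrC₆H₄SO₃H) ≈ -2.8
CH₃CH₂–OC(O)CF₃ loses CF₃COO⁻: pKₐ(CF₃COOH) ≈ 0.2
CH₃CH₂–F loses F⁻: pKₐ(HF) ≈ 3.2
CH₃CH₂–OH loses OH⁻: pKₐ(H₂O) ≈ 15.7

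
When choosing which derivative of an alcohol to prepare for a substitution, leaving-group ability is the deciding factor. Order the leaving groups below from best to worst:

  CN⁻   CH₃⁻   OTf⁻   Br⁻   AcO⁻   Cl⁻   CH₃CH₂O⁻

OTf⁻ > Br⁻ > Cl⁻ > AcO⁻ > CN⁻ > CH₃CH₂O⁻ > CH₃⁻

The more stable X⁻ (or X) is on its own — i.e. the weaker a base it is — the better a leaving group it makes.
OTf⁻: pKₐ(CF₃SO₃H (triflic acid)) ≈ -14
Br⁻: pKₐ(HBr) ≈ -9
Cl⁻: pKₐ(HCl) ≈ -7
AcO⁻: pKₐ(CH₃COOH) ≈ 4.8
CN⁻: pKₐ(HCN) ≈ 9.2
CH₃CH₂O⁻: pKₐ(CH₃CH₂OH) ≈ 16
CH₃⁻: pKₐ(CH₄) ≈ 48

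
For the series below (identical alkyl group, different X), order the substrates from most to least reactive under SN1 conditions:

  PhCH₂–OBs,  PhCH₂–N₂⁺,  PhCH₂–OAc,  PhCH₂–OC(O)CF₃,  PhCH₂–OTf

PhCH₂–N₂⁺ > PhCH₂–OTf > PhCH₂–OBs > PhCH₂–OC(O)CF₃ > PhCH₂–OAc

Identical carbon frameworks mean the comparison reduces to leaving-group quality.
A good leaving group is a weak base: the lower the pKₐ of its conjugate acid, the more readily it departs.
PhCH₂–N₂⁺ loses N₂: no meaningful conjugate acid; N₂ departs as an exceptionally stable neutral molecule
PhCH₂–OTf loses OTf⁻: pKₐ(CF₃SO₃H (triflic acid)) ≈ -14
PhCH₂–OBs loses OBs⁻: pKₐ(p-BrC₆H₄SO₃H) ≈ -2.8
PhCH₂–OC(O)CF₃ loses CF₃COO⁻: pKₐ(CF₃COOH) ≈ 0.2
PhCH₂–OAc loses AcO⁻: pKₐ(CH₃COOH) ≈ 4.8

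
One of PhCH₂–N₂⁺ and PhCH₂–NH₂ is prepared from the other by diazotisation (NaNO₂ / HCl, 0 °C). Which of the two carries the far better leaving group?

From PhCH₂–NH₂ the departing group would be NH₂⁻ (pKₐ(NH₃) ≈ 38). Extremely strong base; never a leaving group.
From PhCH₂–N₂⁺ the leaving group is N₂ (no meaningful conjugate acid; N₂ departs as an exceptionally stable neutral molecule).
Diazotisation (NaNO₂ / HCl, 0 °C) works by generating a diazonium salt that expels N₂, making PhCH₂–N₂⁺ enormously more reactive.

PhCH₂–N₂⁺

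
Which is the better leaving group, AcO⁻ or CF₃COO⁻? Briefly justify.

CF₃COO⁻

CF₃COO⁻ is the better leaving group.
pKₐ(CF₃COOH) ≈ 0.2 versus pKₐ(CH₃COOH) ≈ 4.8: CF₃COO⁻ is the much weaker base.
Strongly electron-withdrawing CF₃ stabilises the carboxylate.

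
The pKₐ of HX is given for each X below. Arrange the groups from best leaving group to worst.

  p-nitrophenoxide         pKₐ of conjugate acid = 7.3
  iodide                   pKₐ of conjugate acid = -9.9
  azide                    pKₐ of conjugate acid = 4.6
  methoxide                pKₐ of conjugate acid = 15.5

Lower conjugate-acid pKₐ ⇒ weaker base ⇒ better leaving group.
Sorting by the given values: iodide (-9.9), azide (4.6), p-nitrophenoxide (7.3), methoxide (15.5).

iodide > azide > p-nitrophenoxide > methoxide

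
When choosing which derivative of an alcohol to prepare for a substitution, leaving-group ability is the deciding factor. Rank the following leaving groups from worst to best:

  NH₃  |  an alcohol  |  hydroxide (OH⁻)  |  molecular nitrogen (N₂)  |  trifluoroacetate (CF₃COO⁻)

Rank by basicity of the departing species: weakest base leaves most easily.
molecular nitrogen (N₂): no meaningful conjugate acid; N₂ departs as an exceptionally stable neutral molecule
an alcohol: pKₐ(R'OH₂⁺) ≈ -2.4
trifluoroacetate (CF₃COO⁻): pKₐ(CF₃COOH) ≈ 0.2
NH₃: pKₐ(NH₄⁺) ≈ 9.2
hydroxide (OH⁻): pKₐ(H₂O) ≈ 15.7
Listed from poorest to best leaving group as asked.

hydroxide (OH⁻) < NH₃ < trifluoroacetate (CF₃COO⁻) < an alcohol < molecular nitrogen (N₂)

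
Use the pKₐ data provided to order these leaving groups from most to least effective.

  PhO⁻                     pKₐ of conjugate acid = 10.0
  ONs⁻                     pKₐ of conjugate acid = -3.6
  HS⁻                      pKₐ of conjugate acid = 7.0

Lower conjugate-acid pKₐ ⇒ weaker base ⇒ better leaving group.
Sorting by the given values: ONs⁻ (-3.6), HS⁻ (7.0), PhO⁻ (10.0).

ONs⁻ > HS⁻ > PhO⁻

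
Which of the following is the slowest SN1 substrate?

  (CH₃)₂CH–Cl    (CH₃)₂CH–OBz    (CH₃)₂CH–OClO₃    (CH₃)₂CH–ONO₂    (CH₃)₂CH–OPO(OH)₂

(CH₃)₂CH–OBz

Same R in every case — rank the leaving groups.
Leaving-group ability tracks the stability of the departed species; conjugate-acid pKₐ is the usual yardstick (lower pKₐ → better LG).
(CH₃)₂CH–OClO₃ loses ClO₄⁻: pKₐ(HClO₄) ≈ -10
(CH₃)₂CH–Cl loses Cl⁻: pKₐ(HCl) ≈ -7
(CH₃)₂CH–ONO₂ loses NO₃⁻: pKₐ(HNO₃) ≈ -1.3
(CH₃)₂CH–OPO(OH)₂ loses H₂PO₄⁻: pKₐ(H₃PO₄) ≈ 2.1
(CH₃)₂CH–OBz loses PhCOO⁻: pKₐ(C₆H₅COOH) ≈ 4.2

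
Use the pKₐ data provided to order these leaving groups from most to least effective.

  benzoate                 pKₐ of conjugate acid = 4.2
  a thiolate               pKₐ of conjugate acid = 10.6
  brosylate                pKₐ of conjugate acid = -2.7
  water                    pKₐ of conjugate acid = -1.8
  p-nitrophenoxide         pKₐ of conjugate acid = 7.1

brosylate > water > benzoate > p-nitrophenoxide > a thiolate

Lower conjugate-acid pKₐ ⇒ weaker base ⇒ better leaving group.
Sorting by the given values: brosylate (-2.7), water (-1.8), benzoate (4.2), p-nitrophenoxide (7.1), a thiolate (10.6).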